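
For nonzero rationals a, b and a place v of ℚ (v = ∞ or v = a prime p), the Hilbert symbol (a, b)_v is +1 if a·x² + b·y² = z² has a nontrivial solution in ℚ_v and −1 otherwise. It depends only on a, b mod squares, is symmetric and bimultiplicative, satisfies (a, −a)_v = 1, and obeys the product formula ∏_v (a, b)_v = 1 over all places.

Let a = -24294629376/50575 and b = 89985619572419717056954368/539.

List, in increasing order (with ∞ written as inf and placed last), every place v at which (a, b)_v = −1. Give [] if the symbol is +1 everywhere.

Mod squares: a ≡ -512582, b ≡ 255398. Check v ∈ {∞, 2, 3, 5, 7, 11, 13, 17, 19, 41, 47}.
v=∞: -512582 < 0 and 255398 > 0  ⇒  (a,b)_∞ = +1.
v=47: a=47^1·(≡40), b=47^3·(≡30) mod 47; (40|47)=-1, (30|47)=-1; (−1)^{1·3·23}·(-1)^3·(-1)^1 = -1.
v=5: a=5^-2·(≡3), b=5^0·(≡2) mod 5; (3|5)=-1, (2|5)=-1; (−1)^{-2·0·2}·(-1)^0·(-1)^-2 = +1.
v=2: v_2(a)=13, v_2(b)=19; units ≡ 5, 3 (mod 8); ε·ε+αω+βω = 0·1+13·1+19·1 ≡ 0  ⇒  (a,b)_2 = +1.
v=41: a=41^1·(≡7), b=41^4·(≡20) mod 41; (7|41)=-1, (20|41)=+1; (−1)^{1·4·20}·(-1)^4·(+1)^1 = +1.
v=7: a=7^-1·(≡4), b=7^-2·(≡6) mod 7; (4|7)=+1, (6|7)=-1; (−1)^{-1·-2·3}·(+1)^-2·(-1)^-1 = -1.
v=11: a=11^0·(≡2), b=11^-1·(≡10) mod 11; (2|11)=-1, (10|11)=-1; (−1)^{0·-1·5}·(-1)^-1·(-1)^0 = -1.
v=3: a=3^4·(≡1), b=3^8·(≡2) mod 3; (1|3)=+1, (2|3)=-1; (−1)^{4·8·1}·(+1)^8·(-1)^4 = +1.
v=17: a=17^-2·(≡8), b=17^0·(≡7) mod 17; (8|17)=+1, (7|17)=-1; (−1)^{-2·0·8}·(+1)^0·(-1)^-2 = +1.
v=13: a=13^0·(≡7), b=13^1·(≡4) mod 13; (7|13)=-1, (4|13)=+1; (−1)^{0·1·6}·(-1)^1·(+1)^0 = -1.
v=19: a=19^1·(≡2), b=19^3·(≡1) mod 19; (2|19)=-1, (1|19)=+1; (−1)^{1·3·9}·(-1)^3·(+1)^1 = +1.
|Ram(-512582, 255398)| = 4, even; anisotropic at {7, 11, 13, 47}.

[7, 11, 13, 47]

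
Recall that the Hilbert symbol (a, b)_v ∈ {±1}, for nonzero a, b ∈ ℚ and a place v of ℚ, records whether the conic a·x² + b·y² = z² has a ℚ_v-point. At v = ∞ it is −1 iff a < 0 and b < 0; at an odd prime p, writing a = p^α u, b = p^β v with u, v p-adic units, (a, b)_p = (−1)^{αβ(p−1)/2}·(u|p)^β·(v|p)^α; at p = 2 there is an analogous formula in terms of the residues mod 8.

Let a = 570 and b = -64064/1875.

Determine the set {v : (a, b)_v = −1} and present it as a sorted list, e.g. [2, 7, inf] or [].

[2, 3, 5, 7, 13, 19]

(a, b) ≡ (570, -3003) mod (ℚ^×)²; places V = {2, 3, 5, 7, 11, 13, 19, ∞}.
(a,b)_11: α=0, u≡9; β=1, v≡10 (mod 11); (9|11)=+1, (10|11)=-1; sign (−1)^0·+1^1·-1^0 = +1.
(a,b)_7: α=0, u≡3; β=1, v≡3 (mod 7); (3|7)=-1, (3|7)=-1; sign (−1)^0·-1^1·-1^0 = -1.
(a,b)_2: α=1, β=6; u≡5, v≡5 (mod 8); ε(u)ε(v)=0·0, αω(v)=1·1, βω(u)=6·1; sum ≡ 1  ⇒  -1.
(a,b)_5: α=1, u≡4; β=-4, v≡2 (mod 5); (4|5)=+1, (2|5)=-1; sign (−1)^0·+1^-4·-1^1 = -1.
(a,b)_19: α=1, u≡11; β=0, v≡12 (mod 19); (11|19)=+1, (12|19)=-1; sign (−1)^0·+1^0·-1^1 = -1.
(a,b)_13: α=0, u≡11; β=1, v≡4 (mod 13); (11|13)=-1, (4|13)=+1; sign (−1)^0·-1^1·+1^0 = -1.
(a,b)_3: α=1, u≡1; β=-1, v≡1 (mod 3); (1|3)=+1, (1|3)=+1; sign (−1)^1·+1^-1·+1^1 = -1.
(a,b)_∞: sgn(570)=+, sgn(-3003)=−, so +1.
Ram(570, -3003) = {2, 3, 5, 7, 13, 19}; no ℚ_2-point on the conic.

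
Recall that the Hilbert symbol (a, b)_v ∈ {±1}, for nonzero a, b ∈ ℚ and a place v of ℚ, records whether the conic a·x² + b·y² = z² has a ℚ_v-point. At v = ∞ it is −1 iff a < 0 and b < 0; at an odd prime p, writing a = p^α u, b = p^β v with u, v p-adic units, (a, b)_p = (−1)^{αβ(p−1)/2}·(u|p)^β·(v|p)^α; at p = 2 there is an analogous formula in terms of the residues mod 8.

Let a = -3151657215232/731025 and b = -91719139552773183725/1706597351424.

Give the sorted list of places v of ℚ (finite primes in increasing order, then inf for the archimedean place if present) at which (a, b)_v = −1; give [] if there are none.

[2, 29, 37, inf]

(a, b) ≡ (-37, -29) mod (ℚ^×)²; places V = {2, 3, 5, 7, 17, 19, 29, 31, 37, ∞}.
(a,b)_7: α=0, u≡6; β=-2, v≡3 (mod 7); (6|7)=-1, (3|7)=-1; sign (−1)^0·-1^-2·-1^0 = +1.
(a,b)_31: α=0, u≡14; β=2, v≡7 (mod 31); (14|31)=+1, (7|31)=+1; sign (−1)^0·+1^2·+1^0 = +1.
(a,b)_2: α=8, β=-16; u≡3, v≡3 (mod 8); ε(u)ε(v)=1·1, αω(v)=8·1, βω(u)=-16·1; sum ≡ 1  ⇒  -1.
(a,b)_17: α=2, u≡7; β=4, v≡12 (mod 17); (7|17)=-1, (12|17)=-1; sign (−1)^0·-1^4·-1^2 = +1.
(a,b)_3: α=-4, u≡2; β=-12, v≡1 (mod 3); (2|3)=-1, (1|3)=+1; sign (−1)^0·-1^-12·+1^-4 = +1.
(a,b)_∞: sgn(-37)=−, sgn(-29)=−, so -1.
(a,b)_29: α=2, u≡26; β=3, v≡1 (mod 29); (26|29)=-1, (1|29)=+1; sign (−1)^0·-1^3·+1^2 = -1.
(a,b)_19: α=-2, u≡6; β=0, v≡6 (mod 19); (6|19)=+1, (6|19)=+1; sign (−1)^0·+1^0·+1^-2 = +1.
(a,b)_37: α=3, u≡27; β=4, v≡14 (mod 37); (27|37)=+1, (14|37)=-1; sign (−1)^0·+1^4·-1^3 = -1.
(a,b)_5: α=-2, u≡3; β=2, v≡4 (mod 5); (3|5)=-1, (4|5)=+1; sign (−1)^0·-1^2·+1^-2 = +1.
Ram(-37, -29) = {2, 29, 37, ∞}; no ℚ_2-point on the conic.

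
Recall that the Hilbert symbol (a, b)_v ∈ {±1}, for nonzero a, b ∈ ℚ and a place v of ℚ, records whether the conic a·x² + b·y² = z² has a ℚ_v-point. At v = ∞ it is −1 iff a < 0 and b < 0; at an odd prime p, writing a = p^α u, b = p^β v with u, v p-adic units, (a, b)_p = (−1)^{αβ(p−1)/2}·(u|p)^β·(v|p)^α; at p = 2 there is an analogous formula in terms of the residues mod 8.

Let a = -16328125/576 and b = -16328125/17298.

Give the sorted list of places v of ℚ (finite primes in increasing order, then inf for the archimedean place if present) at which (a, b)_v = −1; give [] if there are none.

(a, b) ≡ (-1045, -2090) mod (ℚ^×)²; places V = {2, 3, 5, 11, 19, 31, ∞}.
(a,b)_31: α=0, u≡16; β=-2, v≡16 (mod 31); (16|31)=+1, (16|31)=+1; sign (−1)^0·+1^-2·+1^0 = +1.
(a,b)_19: α=1, u≡15; β=1, v≡16 (mod 19); (15|19)=-1, (16|19)=+1; sign (−1)^1·-1^1·+1^1 = +1.
(a,b)_∞: sgn(-1045)=−, sgn(-2090)=−, so -1.
(a,b)_11: α=1, u≡5; β=1, v≡7 (mod 11); (5|11)=+1, (7|11)=-1; sign (−1)^1·+1^1·-1^1 = +1.
(a,b)_5: α=7, u≡1; β=7, v≡2 (mod 5); (1|5)=+1, (2|5)=-1; sign (−1)^0·+1^7·-1^7 = -1.
(a,b)_3: α=-2, u≡2; β=-2, v≡1 (mod 3); (2|3)=-1, (1|3)=+1; sign (−1)^0·-1^-2·+1^-2 = +1.
(a,b)_2: α=-6, β=-1; u≡3, v≡3 (mod 8); ε(u)ε(v)=1·1, αω(v)=-6·1, βω(u)=-1·1; sum ≡ 0  ⇒  +1.
Ram(-1045, -2090) = {5, ∞}; no ℚ_5-point on the conic.

[5, inf]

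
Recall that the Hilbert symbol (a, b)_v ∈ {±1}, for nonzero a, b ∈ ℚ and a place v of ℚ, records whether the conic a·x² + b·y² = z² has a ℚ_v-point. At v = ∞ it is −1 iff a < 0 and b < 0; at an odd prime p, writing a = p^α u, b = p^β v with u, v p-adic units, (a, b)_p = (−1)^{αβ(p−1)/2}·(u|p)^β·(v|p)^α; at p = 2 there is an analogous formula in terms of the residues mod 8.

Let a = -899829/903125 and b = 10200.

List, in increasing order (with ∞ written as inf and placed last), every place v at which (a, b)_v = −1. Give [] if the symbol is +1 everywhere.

Mod squares: a ≡ -105, b ≡ 102. Check v ∈ {∞, 2, 3, 5, 7, 17, 23}.
v=23: a=23^2·(≡10), b=23^0·(≡11) mod 23; (10|23)=-1, (11|23)=-1; (−1)^{2·0·11}·(-1)^0·(-1)^2 = +1.
v=∞: -105 < 0 and 102 > 0  ⇒  (a,b)_∞ = +1.
v=2: v_2(a)=0, v_2(b)=3; units ≡ 7, 3 (mod 8); ε·ε+αω+βω = 1·1+0·1+3·0 ≡ 1  ⇒  (a,b)_2 = -1.
v=5: a=5^-5·(≡4), b=5^2·(≡3) mod 5; (4|5)=+1, (3|5)=-1; (−1)^{-5·2·2}·(+1)^2·(-1)^-5 = -1.
v=17: a=17^-2·(≡12), b=17^1·(≡5) mod 17; (12|17)=-1, (5|17)=-1; (−1)^{-2·1·8}·(-1)^1·(-1)^-2 = -1.
v=7: a=7^1·(≡6), b=7^0·(≡1) mod 7; (6|7)=-1, (1|7)=+1; (−1)^{1·0·3}·(-1)^0·(+1)^1 = +1.
v=3: a=3^5·(≡1), b=3^1·(≡1) mod 3; (1|3)=+1, (1|3)=+1; (−1)^{5·1·1}·(+1)^1·(+1)^5 = -1.
|Ram(-105, 102)| = 4, even; anisotropic at {2, 3, 5, 17}.

[2, 3, 5, 17]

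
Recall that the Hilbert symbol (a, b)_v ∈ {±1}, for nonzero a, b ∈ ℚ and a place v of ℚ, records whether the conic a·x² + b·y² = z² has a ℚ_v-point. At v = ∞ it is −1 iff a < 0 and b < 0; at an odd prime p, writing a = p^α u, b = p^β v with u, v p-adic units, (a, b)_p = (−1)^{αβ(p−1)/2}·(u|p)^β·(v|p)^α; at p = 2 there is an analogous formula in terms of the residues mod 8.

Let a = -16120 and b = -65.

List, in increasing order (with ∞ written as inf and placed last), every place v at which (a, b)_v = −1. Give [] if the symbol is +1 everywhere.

Mod squares: a ≡ -4030, b ≡ -65. Check v ∈ {∞, 2, 5, 13, 31}.
v=31: a=31^1·(≡7), b=31^0·(≡28) mod 31; (7|31)=+1, (28|31)=+1; (−1)^{1·0·15}·(+1)^0·(+1)^1 = +1.
v=∞: -4030 < 0 and -65 < 0  ⇒  (a,b)_∞ = -1.
v=13: a=13^1·(≡8), b=13^1·(≡8) mod 13; (8|13)=-1, (8|13)=-1; (−1)^{1·1·6}·(-1)^1·(-1)^1 = +1.
v=2: v_2(a)=3, v_2(b)=0; units ≡ 1, 7 (mod 8); ε·ε+αω+βω = 0·1+3·0+0·0 ≡ 0  ⇒  (a,b)_2 = +1.
v=5: a=5^1·(≡1), b=5^1·(≡2) mod 5; (1|5)=+1, (2|5)=-1; (−1)^{1·1·2}·(+1)^1·(-1)^1 = -1.
Ram(-4030, -65) = {5, ∞}; no ℚ_5-point on the conic.

[5, inf]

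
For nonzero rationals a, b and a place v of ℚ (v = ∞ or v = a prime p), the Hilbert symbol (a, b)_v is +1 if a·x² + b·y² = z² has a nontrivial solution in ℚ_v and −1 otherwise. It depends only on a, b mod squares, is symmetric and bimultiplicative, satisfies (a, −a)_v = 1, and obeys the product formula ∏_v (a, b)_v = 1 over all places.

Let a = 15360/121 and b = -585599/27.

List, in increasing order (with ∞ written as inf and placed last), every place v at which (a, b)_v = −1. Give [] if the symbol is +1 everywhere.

Mod squares: a ≡ 15, b ≡ -35853. Check v ∈ {∞, 2, 3, 5, 7, 11, 17, 19, 37}.
v=7: a=7^0·(≡1), b=7^2·(≡2) mod 7; (1|7)=+1, (2|7)=+1; (−1)^{0·2·3}·(+1)^2·(+1)^0 = +1.
v=2: v_2(a)=10, v_2(b)=0; units ≡ 7, 3 (mod 8); ε·ε+αω+βω = 1·1+10·1+0·0 ≡ 1  ⇒  (a,b)_2 = -1.
v=3: a=3^1·(≡2), b=3^-3·(≡1) mod 3; (2|3)=-1, (1|3)=+1; (−1)^{1·-3·1}·(-1)^-3·(+1)^1 = +1.
v=19: a=19^0·(≡12), b=19^1·(≡2) mod 19; (12|19)=-1, (2|19)=-1; (−1)^{0·1·9}·(-1)^1·(-1)^0 = -1.
v=11: a=11^-2·(≡4), b=11^0·(≡6) mod 11; (4|11)=+1, (6|11)=-1; (−1)^{-2·0·5}·(+1)^0·(-1)^-2 = +1.
v=5: a=5^1·(≡2), b=5^0·(≡3) mod 5; (2|5)=-1, (3|5)=-1; (−1)^{1·0·2}·(-1)^0·(-1)^1 = -1.
v=17: a=17^0·(≡13), b=17^1·(≡8) mod 17; (13|17)=+1, (8|17)=+1; (−1)^{0·1·8}·(+1)^1·(+1)^0 = +1.
v=37: a=37^0·(≡19), b=37^1·(≡25) mod 37; (19|37)=-1, (25|37)=+1; (−1)^{0·1·18}·(-1)^1·(+1)^0 = -1.
v=∞: 15 > 0 and -35853 < 0  ⇒  (a,b)_∞ = +1.
Ram(15, -35853) = {2, 5, 19, 37}; no ℚ_2-point on the conic.

[2, 5, 19, 37]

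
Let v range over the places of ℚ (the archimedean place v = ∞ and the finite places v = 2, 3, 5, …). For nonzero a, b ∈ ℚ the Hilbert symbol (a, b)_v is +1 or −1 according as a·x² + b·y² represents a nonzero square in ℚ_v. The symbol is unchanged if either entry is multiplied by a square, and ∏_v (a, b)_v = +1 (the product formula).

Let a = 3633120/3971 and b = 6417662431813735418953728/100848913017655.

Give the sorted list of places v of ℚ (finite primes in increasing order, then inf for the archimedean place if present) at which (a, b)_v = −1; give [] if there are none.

(a, b) ≡ (330, 2310) mod (ℚ^×)²; places V = {2, 3, 5, 7, 11, 13, 19, 29, 31, 43, ∞}.
(a,b)_7: α=0, u≡4; β=3, v≡4 (mod 7); (4|7)=+1, (4|7)=+1; sign (−1)^0·+1^3·+1^0 = +1.
(a,b)_29: α=2, u≡15; β=6, v≡15 (mod 29); (15|29)=-1, (15|29)=-1; sign (−1)^0·-1^6·-1^2 = +1.
(a,b)_31: α=0, u≡25; β=-2, v≡4 (mod 31); (25|31)=+1, (4|31)=+1; sign (−1)^0·+1^-2·+1^0 = +1.
(a,b)_2: α=5, β=25; u≡5, v≡3 (mod 8); ε(u)ε(v)=0·1, αω(v)=5·1, βω(u)=25·1; sum ≡ 0  ⇒  +1.
(a,b)_43: α=0, u≡32; β=2, v≡23 (mod 43); (32|43)=-1, (23|43)=+1; sign (−1)^0·-1^2·+1^0 = +1.
(a,b)_13: α=0, u≡6; β=2, v≡9 (mod 13); (6|13)=-1, (9|13)=+1; sign (−1)^0·-1^2·+1^0 = +1.
(a,b)_19: α=-2, u≡17; β=-4, v≡16 (mod 19); (17|19)=+1, (16|19)=+1; sign (−1)^0·+1^-4·+1^-2 = +1.
(a,b)_11: α=-1, u≡2; β=-5, v≡1 (mod 11); (2|11)=-1, (1|11)=+1; sign (−1)^1·-1^-5·+1^-1 = +1.
(a,b)_5: α=1, u≡4; β=-1, v≡3 (mod 5); (4|5)=+1, (3|5)=-1; sign (−1)^0·+1^-1·-1^1 = -1.
(a,b)_3: α=3, u≡2; β=1, v≡2 (mod 3); (2|3)=-1, (2|3)=-1; sign (−1)^1·-1^1·-1^3 = -1.
(a,b)_∞: sgn(330)=+, sgn(2310)=+, so +1.
Ram(330, 2310) = {3, 5}; no ℚ_3-point on the conic.

[3, 5]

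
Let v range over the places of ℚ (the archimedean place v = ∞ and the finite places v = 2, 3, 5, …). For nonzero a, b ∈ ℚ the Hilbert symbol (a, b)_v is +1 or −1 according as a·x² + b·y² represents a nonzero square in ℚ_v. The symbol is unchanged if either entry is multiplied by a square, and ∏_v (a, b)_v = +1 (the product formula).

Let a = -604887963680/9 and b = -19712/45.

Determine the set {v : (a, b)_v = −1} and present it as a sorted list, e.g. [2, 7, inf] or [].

Mod squares: a ≡ -770, b ≡ -385. Check v ∈ {∞, 2, 3, 5, 7, 11, 13}.
v=3: a=3^-2·(≡1), b=3^-2·(≡2) mod 3; (1|3)=+1, (2|3)=-1; (−1)^{-2·-2·1}·(+1)^-2·(-1)^-2 = +1.
v=11: a=11^3·(≡10), b=11^1·(≡1) mod 11; (10|11)=-1, (1|11)=+1; (−1)^{3·1·5}·(-1)^1·(+1)^3 = +1.
v=13: a=13^2·(≡3), b=13^0·(≡8) mod 13; (3|13)=+1, (8|13)=-1; (−1)^{2·0·6}·(+1)^0·(-1)^2 = +1.
v=7: a=7^5·(≡4), b=7^1·(≡4) mod 7; (4|7)=+1, (4|7)=+1; (−1)^{5·1·3}·(+1)^1·(+1)^5 = -1.
v=5: a=5^1·(≡1), b=5^-1·(≡2) mod 5; (1|5)=+1, (2|5)=-1; (−1)^{1·-1·2}·(+1)^-1·(-1)^1 = -1.
v=∞: -770 < 0 and -385 < 0  ⇒  (a,b)_∞ = -1.
v=2: v_2(a)=5, v_2(b)=8; units ≡ 7, 7 (mod 8); ε·ε+αω+βω = 1·1+5·0+8·0 ≡ 1  ⇒  (a,b)_2 = -1.
Ram(-770, -385) = {2, 5, 7, ∞}; no ℚ_2-point on the conic.

[2, 5, 7, inf]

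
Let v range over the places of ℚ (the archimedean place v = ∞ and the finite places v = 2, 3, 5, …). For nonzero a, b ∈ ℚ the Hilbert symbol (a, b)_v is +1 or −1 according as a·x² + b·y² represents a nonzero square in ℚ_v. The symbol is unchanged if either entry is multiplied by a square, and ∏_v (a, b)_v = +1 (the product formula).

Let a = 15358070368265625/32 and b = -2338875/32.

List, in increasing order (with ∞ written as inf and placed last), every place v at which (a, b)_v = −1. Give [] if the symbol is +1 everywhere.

Mod squares: a ≡ 9282, b ≡ -2310. Check v ∈ {∞, 2, 3, 5, 7, 11, 13, 17}.
v=17: a=17^1·(≡16), b=17^0·(≡16) mod 17; (16|17)=+1, (16|17)=+1; (−1)^{1·0·8}·(+1)^0·(+1)^1 = +1.
v=3: a=3^7·(≡1), b=3^5·(≡1) mod 3; (1|3)=+1, (1|3)=+1; (−1)^{7·5·1}·(+1)^5·(+1)^7 = -1.
v=5: a=5^6·(≡2), b=5^3·(≡2) mod 5; (2|5)=-1, (2|5)=-1; (−1)^{6·3·2}·(-1)^3·(-1)^6 = -1.
v=2: v_2(a)=-5, v_2(b)=-5; units ≡ 1, 5 (mod 8); ε·ε+αω+βω = 0·0+-5·1+-5·0 ≡ 1  ⇒  (a,b)_2 = -1.
v=∞: 9282 > 0 and -2310 < 0  ⇒  (a,b)_∞ = +1.
v=11: a=11^2·(≡1), b=11^1·(≡6) mod 11; (1|11)=+1, (6|11)=-1; (−1)^{2·1·5}·(+1)^1·(-1)^2 = +1.
v=13: a=13^1·(≡3), b=13^0·(≡12) mod 13; (3|13)=+1, (12|13)=+1; (−1)^{1·0·6}·(+1)^0·(+1)^1 = +1.
v=7: a=7^5·(≡6), b=7^1·(≡5) mod 7; (6|7)=-1, (5|7)=-1; (−1)^{5·1·3}·(-1)^1·(-1)^5 = -1.
|Ram(9282, -2310)| = 4, even; anisotropic at {2, 3, 5, 7}.

[2, 3, 5, 7]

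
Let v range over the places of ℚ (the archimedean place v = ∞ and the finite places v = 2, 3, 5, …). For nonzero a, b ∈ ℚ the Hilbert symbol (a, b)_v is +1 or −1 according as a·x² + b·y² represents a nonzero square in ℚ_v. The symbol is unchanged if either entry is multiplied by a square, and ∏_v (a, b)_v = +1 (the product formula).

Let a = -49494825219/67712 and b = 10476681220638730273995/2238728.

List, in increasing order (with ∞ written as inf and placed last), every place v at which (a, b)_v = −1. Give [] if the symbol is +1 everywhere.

Mod squares: a ≡ -948822, b ≡ 3990. Check v ∈ {∞, 2, 3, 5, 7, 13, 17, 19, 23, 29, 41}.
v=17: a=17^2·(≡15), b=17^4·(≡10) mod 17; (15|17)=+1, (10|17)=-1; (−1)^{2·4·8}·(+1)^4·(-1)^2 = +1.
v=29: a=29^1·(≡16), b=29^2·(≡12) mod 29; (16|29)=+1, (12|29)=-1; (−1)^{1·2·14}·(+1)^2·(-1)^1 = -1.
v=41: a=41^1·(≡1), b=41^2·(≡34) mod 41; (1|41)=+1, (34|41)=-1; (−1)^{1·2·20}·(+1)^2·(-1)^1 = -1.
v=3: a=3^1·(≡1), b=3^7·(≡1) mod 3; (1|3)=+1, (1|3)=+1; (−1)^{1·7·1}·(+1)^7·(+1)^1 = -1.
v=5: a=5^0·(≡3), b=5^1·(≡3) mod 5; (3|5)=-1, (3|5)=-1; (−1)^{0·1·2}·(-1)^1·(-1)^0 = -1.
v=19: a=19^3·(≡3), b=19^3·(≡6) mod 19; (3|19)=-1, (6|19)=+1; (−1)^{3·3·9}·(-1)^3·(+1)^3 = +1.
v=23: a=23^-2·(≡22), b=23^-4·(≡5) mod 23; (22|23)=-1, (5|23)=-1; (−1)^{-2·-4·11}·(-1)^-4·(-1)^-2 = +1.
v=7: a=7^1·(≡1), b=7^1·(≡5) mod 7; (1|7)=+1, (5|7)=-1; (−1)^{1·1·3}·(+1)^1·(-1)^1 = +1.
v=∞: -948822 < 0 and 3990 > 0  ⇒  (a,b)_∞ = +1.
v=2: v_2(a)=-7, v_2(b)=-3; units ≡ 5, 3 (mod 8); ε·ε+αω+βω = 0·1+-7·1+-3·1 ≡ 0  ⇒  (a,b)_2 = +1.
v=13: a=13^0·(≡12), b=13^2·(≡4) mod 13; (12|13)=+1, (4|13)=+1; (−1)^{0·2·6}·(+1)^2·(+1)^0 = +1.
|Ram(-948822, 3990)| = 4, even; anisotropic at {3, 5, 29, 41}.

[3, 5, 29, 41]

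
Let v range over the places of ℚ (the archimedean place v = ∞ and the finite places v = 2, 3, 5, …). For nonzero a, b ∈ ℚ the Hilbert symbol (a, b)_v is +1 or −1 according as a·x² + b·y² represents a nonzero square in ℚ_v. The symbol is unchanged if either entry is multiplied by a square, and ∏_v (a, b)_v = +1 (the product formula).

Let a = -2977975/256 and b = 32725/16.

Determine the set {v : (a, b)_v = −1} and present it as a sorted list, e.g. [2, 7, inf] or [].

[7, 17]

(a, b) ≡ (-2431, 1309) mod (ℚ^×)²; places V = {2, 5, 7, 11, 13, 17, ∞}.
(a,b)_5: α=2, u≡1; β=2, v≡4 (mod 5); (1|5)=+1, (4|5)=+1; sign (−1)^0·+1^2·+1^2 = +1.
(a,b)_17: α=1, u≡10; β=1, v≡13 (mod 17); (10|17)=-1, (13|17)=+1; sign (−1)^0·-1^1·+1^1 = -1.
(a,b)_11: α=1, u≡6; β=1, v≡1 (mod 11); (6|11)=-1, (1|11)=+1; sign (−1)^1·-1^1·+1^1 = +1.
(a,b)_7: α=2, u≡5; β=1, v≡3 (mod 7); (5|7)=-1, (3|7)=-1; sign (−1)^0·-1^1·-1^2 = -1.
(a,b)_13: α=1, u≡7; β=0, v≡10 (mod 13); (7|13)=-1, (10|13)=+1; sign (−1)^0·-1^0·+1^1 = +1.
(a,b)_∞: sgn(-2431)=−, sgn(1309)=+, so +1.
(a,b)_2: α=-8, β=-4; u≡1, v≡5 (mod 8); ε(u)ε(v)=0·0, αω(v)=-8·1, βω(u)=-4·0; sum ≡ 0  ⇒  +1.
|Ram(-2431, 1309)| = 2, even; anisotropic at {7, 17}.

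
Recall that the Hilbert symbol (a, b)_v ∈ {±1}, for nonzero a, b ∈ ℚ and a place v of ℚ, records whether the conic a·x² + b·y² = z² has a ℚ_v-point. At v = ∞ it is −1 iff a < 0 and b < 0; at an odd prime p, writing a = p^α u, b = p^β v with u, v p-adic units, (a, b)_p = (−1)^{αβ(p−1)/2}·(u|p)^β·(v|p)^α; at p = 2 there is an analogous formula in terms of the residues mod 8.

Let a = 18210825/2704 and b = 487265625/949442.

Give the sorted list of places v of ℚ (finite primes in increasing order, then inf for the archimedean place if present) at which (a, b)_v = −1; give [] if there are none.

(a, b) ≡ (17, 770) mod (ℚ^×)²; places V = {2, 3, 5, 7, 11, 13, 17, 23, 53, ∞}.
(a,b)_17: α=1, u≡4; β=0, v≡11 (mod 17); (4|17)=+1, (11|17)=-1; sign (−1)^0·+1^0·-1^1 = -1.
(a,b)_7: α=0, u≡5; β=1, v≡6 (mod 7); (5|7)=-1, (6|7)=-1; sign (−1)^0·-1^1·-1^0 = -1.
(a,b)_53: α=0, u≡25; β=-2, v≡16 (mod 53); (25|53)=+1, (16|53)=+1; sign (−1)^0·+1^-2·+1^0 = +1.
(a,b)_11: α=0, u≡8; β=1, v≡4 (mod 11); (8|11)=-1, (4|11)=+1; sign (−1)^0·-1^1·+1^0 = -1.
(a,b)_23: α=2, u≡19; β=0, v≡11 (mod 23); (19|23)=-1, (11|23)=-1; sign (−1)^0·-1^0·-1^2 = +1.
(a,b)_∞: sgn(17)=+, sgn(770)=+, so +1.
(a,b)_5: α=2, u≡2; β=7, v≡1 (mod 5); (2|5)=-1, (1|5)=+1; sign (−1)^0·-1^7·+1^2 = -1.
(a,b)_2: α=-4, β=-1; u≡1, v≡1 (mod 8); ε(u)ε(v)=0·0, αω(v)=-4·0, βω(u)=-1·0; sum ≡ 0  ⇒  +1.
(a,b)_3: α=4, u≡2; β=4, v≡2 (mod 3); (2|3)=-1, (2|3)=-1; sign (−1)^0·-1^4·-1^4 = +1.
(a,b)_13: α=-2, u≡3; β=-2, v≡1 (mod 13); (3|13)=+1, (1|13)=+1; sign (−1)^0·+1^-2·+1^-2 = +1.
Ram(17, 770) = {5, 7, 11, 17}; no ℚ_5-point on the conic.

[5, 7, 11, 17]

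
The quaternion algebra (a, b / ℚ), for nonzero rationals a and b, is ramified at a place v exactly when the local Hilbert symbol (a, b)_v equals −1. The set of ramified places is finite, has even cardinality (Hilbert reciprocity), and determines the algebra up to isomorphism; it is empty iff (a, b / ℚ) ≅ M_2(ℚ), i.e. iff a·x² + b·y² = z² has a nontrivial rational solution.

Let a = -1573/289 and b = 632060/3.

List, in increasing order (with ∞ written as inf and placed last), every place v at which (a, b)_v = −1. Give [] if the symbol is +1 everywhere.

[3, 5]

(a, b) ≡ (-13, 2805) mod (ℚ^×)²; places V = {2, 3, 5, 11, 13, 17, ∞}.
(a,b)_2: α=0, β=2; u≡3, v≡5 (mod 8); ε(u)ε(v)=1·0, αω(v)=0·1, βω(u)=2·1; sum ≡ 0  ⇒  +1.
(a,b)_11: α=2, u≡3; β=1, v≡6 (mod 11); (3|11)=+1, (6|11)=-1; sign (−1)^0·+1^1·-1^2 = +1.
(a,b)_17: α=-2, u≡8; β=1, v≡6 (mod 17); (8|17)=+1, (6|17)=-1; sign (−1)^0·+1^1·-1^-2 = +1.
(a,b)_∞: sgn(-13)=−, sgn(2805)=+, so +1.
(a,b)_5: α=0, u≡3; β=1, v≡4 (mod 5); (3|5)=-1, (4|5)=+1; sign (−1)^0·-1^1·+1^0 = -1.
(a,b)_3: α=0, u≡2; β=-1, v≡2 (mod 3); (2|3)=-1, (2|3)=-1; sign (−1)^0·-1^-1·-1^0 = -1.
(a,b)_13: α=1, u≡3; β=2, v≡3 (mod 13); (3|13)=+1, (3|13)=+1; sign (−1)^0·+1^2·+1^1 = +1.
|Ram(-13, 2805)| = 2, even; anisotropic at {3, 5}.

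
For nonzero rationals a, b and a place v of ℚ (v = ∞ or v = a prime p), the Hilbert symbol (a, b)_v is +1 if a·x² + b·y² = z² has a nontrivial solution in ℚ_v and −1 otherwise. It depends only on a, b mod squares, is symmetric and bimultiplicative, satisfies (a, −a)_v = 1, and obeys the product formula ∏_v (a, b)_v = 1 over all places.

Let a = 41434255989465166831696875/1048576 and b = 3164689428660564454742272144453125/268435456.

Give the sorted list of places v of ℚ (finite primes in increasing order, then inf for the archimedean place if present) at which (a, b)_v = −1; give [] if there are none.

(a, b) ≡ (198835, 203205) mod (ℚ^×)²; places V = {2, 3, 5, 7, 13, 19, 23, 31, ∞}.
(a,b)_13: α=3, u≡5; β=4, v≡6 (mod 13); (5|13)=-1, (6|13)=-1; sign (−1)^0·-1^4·-1^3 = -1.
(a,b)_7: α=5, u≡3; β=6, v≡4 (mod 7); (3|7)=-1, (4|7)=+1; sign (−1)^0·-1^6·+1^5 = +1.
(a,b)_3: α=8, u≡1; β=9, v≡1 (mod 3); (1|3)=+1, (1|3)=+1; sign (−1)^0·+1^9·+1^8 = +1.
(a,b)_23: α=1, u≡11; β=1, v≡13 (mod 23); (11|23)=-1, (13|23)=+1; sign (−1)^1·-1^1·+1^1 = +1.
(a,b)_2: α=-20, β=-28; u≡3, v≡5 (mod 8); ε(u)ε(v)=1·0, αω(v)=-20·1, βω(u)=-28·1; sum ≡ 0  ⇒  +1.
(a,b)_5: α=5, u≡3; β=7, v≡4 (mod 5); (3|5)=-1, (4|5)=+1; sign (−1)^0·-1^7·+1^5 = -1.
(a,b)_31: α=2, u≡7; β=3, v≡10 (mod 31); (7|31)=+1, (10|31)=+1; sign (−1)^0·+1^3·+1^2 = +1.
(a,b)_∞: sgn(198835)=+, sgn(203205)=+, so +1.
(a,b)_19: α=5, u≡14; β=7, v≡5 (mod 19); (14|19)=-1, (5|19)=+1; sign (−1)^1·-1^7·+1^5 = +1.
(198835, 203205 / ℚ) ramifies at {5, 13}: a division algebra.

[5, 13]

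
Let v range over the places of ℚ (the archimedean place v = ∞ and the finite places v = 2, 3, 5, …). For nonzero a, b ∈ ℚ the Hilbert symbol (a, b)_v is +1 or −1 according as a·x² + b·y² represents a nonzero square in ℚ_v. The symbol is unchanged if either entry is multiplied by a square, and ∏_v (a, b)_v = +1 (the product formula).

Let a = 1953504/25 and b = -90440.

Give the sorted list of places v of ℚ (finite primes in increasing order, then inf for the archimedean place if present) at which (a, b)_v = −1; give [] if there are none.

(a, b) ≡ (13566, -22610) mod (ℚ^×)²; places V = {2, 3, 5, 7, 17, 19, ∞}.
(a,b)_7: α=1, u≡6; β=1, v≡2 (mod 7); (6|7)=-1, (2|7)=+1; sign (−1)^1·-1^1·+1^1 = +1.
(a,b)_∞: sgn(13566)=+, sgn(-22610)=−, so +1.
(a,b)_5: α=-2, u≡4; β=1, v≡2 (mod 5); (4|5)=+1, (2|5)=-1; sign (−1)^0·+1^1·-1^-2 = +1.
(a,b)_17: α=1, u≡16; β=1, v≡1 (mod 17); (16|17)=+1, (1|17)=+1; sign (−1)^0·+1^1·+1^1 = +1.
(a,b)_19: α=1, u≡17; β=1, v≡9 (mod 19); (17|19)=+1, (9|19)=+1; sign (−1)^1·+1^1·+1^1 = -1.
(a,b)_2: α=5, β=3; u≡7, v≡7 (mod 8); ε(u)ε(v)=1·1, αω(v)=5·0, βω(u)=3·0; sum ≡ 1  ⇒  -1.
(a,b)_3: α=3, u≡1; β=0, v≡1 (mod 3); (1|3)=+1, (1|3)=+1; sign (−1)^0·+1^0·+1^3 = +1.
|Ram(13566, -22610)| = 2, even; anisotropic at {2, 19}.

[2, 19]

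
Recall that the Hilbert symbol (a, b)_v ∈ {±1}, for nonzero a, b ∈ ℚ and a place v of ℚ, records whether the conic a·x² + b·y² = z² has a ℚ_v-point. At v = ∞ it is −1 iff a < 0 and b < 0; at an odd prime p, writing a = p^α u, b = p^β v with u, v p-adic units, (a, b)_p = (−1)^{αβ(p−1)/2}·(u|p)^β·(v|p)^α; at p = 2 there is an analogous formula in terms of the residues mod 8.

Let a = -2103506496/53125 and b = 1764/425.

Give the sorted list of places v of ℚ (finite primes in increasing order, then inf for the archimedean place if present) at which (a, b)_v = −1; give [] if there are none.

(a, b) ≡ (-85, 17) mod (ℚ^×)²; places V = {2, 3, 5, 7, 13, 17, ∞}.
(a,b)_13: α=2, u≡2; β=0, v≡1 (mod 13); (2|13)=-1, (1|13)=+1; sign (−1)^0·-1^0·+1^2 = +1.
(a,b)_∞: sgn(-85)=−, sgn(17)=+, so +1.
(a,b)_7: α=4, u≡5; β=2, v≡3 (mod 7); (5|7)=-1, (3|7)=-1; sign (−1)^0·-1^2·-1^4 = +1.
(a,b)_3: α=4, u≡2; β=2, v≡2 (mod 3); (2|3)=-1, (2|3)=-1; sign (−1)^0·-1^2·-1^4 = +1.
(a,b)_2: α=6, β=2; u≡3, v≡1 (mod 8); ε(u)ε(v)=1·0, αω(v)=6·0, βω(u)=2·1; sum ≡ 0  ⇒  +1.
(a,b)_5: α=-5, u≡2; β=-2, v≡2 (mod 5); (2|5)=-1, (2|5)=-1; sign (−1)^0·-1^-2·-1^-5 = -1.
(a,b)_17: α=-1, u≡7; β=-1, v≡8 (mod 17); (7|17)=-1, (8|17)=+1; sign (−1)^0·-1^-1·+1^-1 = -1.
|Ram(-85, 17)| = 2, even; anisotropic at {5, 17}.

[5, 17]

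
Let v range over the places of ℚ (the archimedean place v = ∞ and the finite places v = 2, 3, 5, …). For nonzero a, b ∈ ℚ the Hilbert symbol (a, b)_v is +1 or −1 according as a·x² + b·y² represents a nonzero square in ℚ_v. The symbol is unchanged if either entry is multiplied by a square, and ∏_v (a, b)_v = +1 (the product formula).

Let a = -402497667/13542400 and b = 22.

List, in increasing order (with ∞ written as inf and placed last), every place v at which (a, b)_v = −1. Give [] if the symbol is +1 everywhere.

(a, b) ≡ (-3, 22) mod (ℚ^×)²; places V = {2, 3, 5, 11, 13, 23, ∞}.
(a,b)_13: α=2, u≡9; β=0, v≡9 (mod 13); (9|13)=+1, (9|13)=+1; sign (−1)^0·+1^0·+1^2 = +1.
(a,b)_2: α=-10, β=1; u≡5, v≡3 (mod 8); ε(u)ε(v)=0·1, αω(v)=-10·1, βω(u)=1·1; sum ≡ 1  ⇒  -1.
(a,b)_23: α=-2, u≡10; β=0, v≡22 (mod 23); (10|23)=-1, (22|23)=-1; sign (−1)^0·-1^0·-1^-2 = +1.
(a,b)_11: α=2, u≡2; β=1, v≡2 (mod 11); (2|11)=-1, (2|11)=-1; sign (−1)^0·-1^1·-1^2 = -1.
(a,b)_5: α=-2, u≡3; β=0, v≡2 (mod 5); (3|5)=-1, (2|5)=-1; sign (−1)^0·-1^0·-1^-2 = +1.
(a,b)_∞: sgn(-3)=−, sgn(22)=+, so +1.
(a,b)_3: α=9, u≡2; β=0, v≡1 (mod 3); (2|3)=-1, (1|3)=+1; sign (−1)^0·-1^0·+1^9 = +1.
|Ram(-3, 22)| = 2, even; anisotropic at {2, 11}.

[2, 11]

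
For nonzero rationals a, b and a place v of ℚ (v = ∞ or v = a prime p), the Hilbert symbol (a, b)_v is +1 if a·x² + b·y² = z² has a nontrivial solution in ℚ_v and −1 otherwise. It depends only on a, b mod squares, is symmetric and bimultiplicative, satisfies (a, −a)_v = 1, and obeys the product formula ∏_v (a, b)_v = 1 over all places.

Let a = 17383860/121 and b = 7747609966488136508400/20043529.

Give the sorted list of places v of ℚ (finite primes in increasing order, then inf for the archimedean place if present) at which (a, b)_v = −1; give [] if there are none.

Mod squares: a ≡ 482885, b ≡ 88711. Check v ∈ {∞, 2, 3, 5, 7, 11, 13, 17, 19, 23, 29, 37}.
v=2: v_2(a)=2, v_2(b)=4; units ≡ 5, 7 (mod 8); ε·ε+αω+βω = 0·1+2·0+4·1 ≡ 0  ⇒  (a,b)_2 = +1.
v=3: a=3^2·(≡2), b=3^4·(≡1) mod 3; (2|3)=-1, (1|3)=+1; (−1)^{2·4·1}·(-1)^4·(+1)^2 = +1.
v=29: a=29^0·(≡20), b=29^1·(≡14) mod 29; (20|29)=+1, (14|29)=-1; (−1)^{0·1·14}·(+1)^1·(-1)^0 = +1.
v=23: a=23^1·(≡22), b=23^3·(≡2) mod 23; (22|23)=-1, (2|23)=+1; (−1)^{1·3·11}·(-1)^3·(+1)^1 = +1.
v=11: a=11^-2·(≡10), b=11^-4·(≡2) mod 11; (10|11)=-1, (2|11)=-1; (−1)^{-2·-4·5}·(-1)^-4·(-1)^-2 = +1.
v=7: a=7^0·(≡2), b=7^1·(≡6) mod 7; (2|7)=+1, (6|7)=-1; (−1)^{0·1·3}·(+1)^1·(-1)^0 = +1.
v=∞: 482885 > 0 and 88711 > 0  ⇒  (a,b)_∞ = +1.
v=17: a=17^1·(≡15), b=17^4·(≡6) mod 17; (15|17)=+1, (6|17)=-1; (−1)^{1·4·8}·(+1)^4·(-1)^1 = -1.
v=19: a=19^1·(≡2), b=19^3·(≡15) mod 19; (2|19)=-1, (15|19)=-1; (−1)^{1·3·9}·(-1)^3·(-1)^1 = -1.
v=5: a=5^1·(≡2), b=5^2·(≡4) mod 5; (2|5)=-1, (4|5)=+1; (−1)^{1·2·2}·(-1)^2·(+1)^1 = +1.
v=37: a=37^0·(≡15), b=37^-2·(≡19) mod 37; (15|37)=-1, (19|37)=-1; (−1)^{0·-2·18}·(-1)^-2·(-1)^0 = +1.
v=13: a=13^1·(≡10), b=13^2·(≡3) mod 13; (10|13)=+1, (3|13)=+1; (−1)^{1·2·6}·(+1)^2·(+1)^1 = +1.
|Ram(482885, 88711)| = 2, even; anisotropic at {17, 19}.

[17, 19]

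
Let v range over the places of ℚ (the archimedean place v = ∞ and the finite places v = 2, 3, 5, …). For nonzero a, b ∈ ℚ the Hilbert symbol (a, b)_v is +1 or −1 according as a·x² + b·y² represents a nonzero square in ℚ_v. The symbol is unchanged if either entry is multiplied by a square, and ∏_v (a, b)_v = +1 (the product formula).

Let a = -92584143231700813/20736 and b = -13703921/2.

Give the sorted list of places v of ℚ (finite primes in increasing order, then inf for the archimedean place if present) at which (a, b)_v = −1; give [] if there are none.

[11, inf]

Mod squares: a ≡ -493, b ≡ -75922. Check v ∈ {∞, 2, 3, 7, 11, 17, 19, 29}.
v=7: a=7^2·(≡2), b=7^1·(≡4) mod 7; (2|7)=+1, (4|7)=+1; (−1)^{2·1·3}·(+1)^1·(+1)^2 = +1.
v=11: a=11^2·(≡6), b=11^1·(≡8) mod 11; (6|11)=-1, (8|11)=-1; (−1)^{2·1·5}·(-1)^1·(-1)^2 = -1.
v=∞: -493 < 0 and -75922 < 0  ⇒  (a,b)_∞ = -1.
v=19: a=19^4·(≡11), b=19^2·(≡10) mod 19; (11|19)=+1, (10|19)=-1; (−1)^{4·2·9}·(+1)^2·(-1)^4 = +1.
v=3: a=3^-4·(≡2), b=3^0·(≡2) mod 3; (2|3)=-1, (2|3)=-1; (−1)^{-4·0·1}·(-1)^0·(-1)^-4 = +1.
v=29: a=29^3·(≡26), b=29^1·(≡3) mod 29; (26|29)=-1, (3|29)=-1; (−1)^{3·1·14}·(-1)^1·(-1)^3 = +1.
v=2: v_2(a)=-8, v_2(b)=-1; units ≡ 3, 7 (mod 8); ε·ε+αω+βω = 1·1+-8·0+-1·1 ≡ 0  ⇒  (a,b)_2 = +1.
v=17: a=17^3·(≡11), b=17^1·(≡5) mod 17; (11|17)=-1, (5|17)=-1; (−1)^{3·1·8}·(-1)^1·(-1)^3 = +1.
Ram(-493, -75922) = {11, ∞}; no ℚ_11-point on the conic.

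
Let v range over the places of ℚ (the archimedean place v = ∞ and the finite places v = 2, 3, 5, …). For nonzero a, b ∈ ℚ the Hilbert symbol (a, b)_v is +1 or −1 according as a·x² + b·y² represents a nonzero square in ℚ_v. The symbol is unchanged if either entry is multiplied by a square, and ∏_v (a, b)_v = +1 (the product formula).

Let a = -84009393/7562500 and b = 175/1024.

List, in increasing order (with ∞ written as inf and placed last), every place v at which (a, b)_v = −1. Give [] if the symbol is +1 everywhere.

[2, 17]

Mod squares: a ≡ -17, b ≡ 7. Check v ∈ {∞, 2, 3, 5, 7, 11, 13, 17, 19}.
v=17: a=17^1·(≡16), b=17^0·(≡14) mod 17; (16|17)=+1, (14|17)=-1; (−1)^{1·0·8}·(+1)^0·(-1)^1 = -1.
v=13: a=13^2·(≡1), b=13^0·(≡11) mod 13; (1|13)=+1, (11|13)=-1; (−1)^{2·0·6}·(+1)^0·(-1)^2 = +1.
v=3: a=3^4·(≡1), b=3^0·(≡1) mod 3; (1|3)=+1, (1|3)=+1; (−1)^{4·0·1}·(+1)^0·(+1)^4 = +1.
v=7: a=7^0·(≡1), b=7^1·(≡2) mod 7; (1|7)=+1, (2|7)=+1; (−1)^{0·1·3}·(+1)^1·(+1)^0 = +1.
v=∞: -17 < 0 and 7 > 0  ⇒  (a,b)_∞ = +1.
v=5: a=5^-6·(≡3), b=5^2·(≡3) mod 5; (3|5)=-1, (3|5)=-1; (−1)^{-6·2·2}·(-1)^2·(-1)^-6 = +1.
v=19: a=19^2·(≡3), b=19^0·(≡17) mod 19; (3|19)=-1, (17|19)=+1; (−1)^{2·0·9}·(-1)^0·(+1)^2 = +1.
v=2: v_2(a)=-2, v_2(b)=-10; units ≡ 7, 7 (mod 8); ε·ε+αω+βω = 1·1+-2·0+-10·0 ≡ 1  ⇒  (a,b)_2 = -1.
v=11: a=11^-2·(≡3), b=11^0·(≡10) mod 11; (3|11)=+1, (10|11)=-1; (−1)^{-2·0·5}·(+1)^0·(-1)^-2 = +1.
Ram(-17, 7) = {2, 17}; no ℚ_2-point on the conic.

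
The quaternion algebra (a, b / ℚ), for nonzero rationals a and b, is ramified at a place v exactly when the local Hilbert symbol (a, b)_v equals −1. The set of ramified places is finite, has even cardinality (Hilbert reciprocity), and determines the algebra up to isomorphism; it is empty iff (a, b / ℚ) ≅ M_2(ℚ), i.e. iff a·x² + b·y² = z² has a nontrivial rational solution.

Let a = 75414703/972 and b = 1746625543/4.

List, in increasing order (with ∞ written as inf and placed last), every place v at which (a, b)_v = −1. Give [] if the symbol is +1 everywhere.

[7, 41]

Mod squares: a ≡ 134589, b ≡ 6043687. Check v ∈ {∞, 2, 3, 7, 13, 17, 23, 29, 41}.
v=41: a=41^2·(≡30), b=41^1·(≡6) mod 41; (30|41)=-1, (6|41)=-1; (−1)^{2·1·20}·(-1)^1·(-1)^2 = -1.
v=23: a=23^0·(≡12), b=23^1·(≡15) mod 23; (12|23)=+1, (15|23)=-1; (−1)^{0·1·11}·(+1)^1·(-1)^0 = +1.
v=17: a=17^1·(≡3), b=17^3·(≡6) mod 17; (3|17)=-1, (6|17)=-1; (−1)^{1·3·8}·(-1)^3·(-1)^1 = +1.
v=∞: 134589 > 0 and 6043687 > 0  ⇒  (a,b)_∞ = +1.
v=13: a=13^1·(≡5), b=13^1·(≡11) mod 13; (5|13)=-1, (11|13)=-1; (−1)^{1·1·6}·(-1)^1·(-1)^1 = +1.
v=3: a=3^-5·(≡1), b=3^0·(≡1) mod 3; (1|3)=+1, (1|3)=+1; (−1)^{-5·0·1}·(+1)^0·(+1)^-5 = +1.
v=7: a=7^1·(≡3), b=7^0·(≡3) mod 7; (3|7)=-1, (3|7)=-1; (−1)^{1·0·3}·(-1)^0·(-1)^1 = -1.
v=29: a=29^1·(≡9), b=29^1·(≡5) mod 29; (9|29)=+1, (5|29)=+1; (−1)^{1·1·14}·(+1)^1·(+1)^1 = +1.
v=2: v_2(a)=-2, v_2(b)=-2; units ≡ 5, 7 (mod 8); ε·ε+αω+βω = 0·1+-2·0+-2·1 ≡ 0  ⇒  (a,b)_2 = +1.
(134589, 6043687 / ℚ) ramifies at {7, 41}: a division algebra.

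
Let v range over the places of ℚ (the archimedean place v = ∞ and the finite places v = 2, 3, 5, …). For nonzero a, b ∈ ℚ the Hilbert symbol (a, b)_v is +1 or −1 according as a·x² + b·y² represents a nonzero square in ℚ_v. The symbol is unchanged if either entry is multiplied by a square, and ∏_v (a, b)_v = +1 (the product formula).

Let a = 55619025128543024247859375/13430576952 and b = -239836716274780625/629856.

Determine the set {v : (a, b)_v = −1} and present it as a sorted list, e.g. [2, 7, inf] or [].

[2, 3, 11, 13]

(a, b) ≡ (546, -6006) mod (ℚ^×)²; places V = {2, 3, 5, 7, 11, 13, 17, 43, ∞}.
(a,b)_2: α=-3, β=-5; u≡1, v≡5 (mod 8); ε(u)ε(v)=0·0, αω(v)=-3·1, βω(u)=-5·0; sum ≡ 1  ⇒  -1.
(a,b)_3: α=-17, u≡2; β=-9, v≡2 (mod 3); (2|3)=-1, (2|3)=-1; sign (−1)^1·-1^-9·-1^-17 = -1.
(a,b)_43: α=4, u≡37; β=2, v≡38 (mod 43); (37|43)=-1, (38|43)=+1; sign (−1)^0·-1^2·+1^4 = +1.
(a,b)_11: α=8, u≡7; β=5, v≡5 (mod 11); (7|11)=-1, (5|11)=+1; sign (−1)^0·-1^5·+1^8 = -1.
(a,b)_∞: sgn(546)=+, sgn(-6006)=−, so +1.
(a,b)_13: α=-1, u≡10; β=1, v≡6 (mod 13); (10|13)=+1, (6|13)=-1; sign (−1)^0·+1^1·-1^-1 = -1.
(a,b)_17: α=2, u≡15; β=2, v≡14 (mod 17); (15|17)=+1, (14|17)=-1; sign (−1)^0·+1^2·-1^2 = +1.
(a,b)_7: α=5, u≡2; β=3, v≡5 (mod 7); (2|7)=+1, (5|7)=-1; sign (−1)^1·+1^3·-1^5 = +1.
(a,b)_5: α=6, u≡4; β=4, v≡1 (mod 5); (4|5)=+1, (1|5)=+1; sign (−1)^0·+1^4·+1^6 = +1.
Ram(546, -6006) = {2, 3, 11, 13}; no ℚ_2-point on the conic.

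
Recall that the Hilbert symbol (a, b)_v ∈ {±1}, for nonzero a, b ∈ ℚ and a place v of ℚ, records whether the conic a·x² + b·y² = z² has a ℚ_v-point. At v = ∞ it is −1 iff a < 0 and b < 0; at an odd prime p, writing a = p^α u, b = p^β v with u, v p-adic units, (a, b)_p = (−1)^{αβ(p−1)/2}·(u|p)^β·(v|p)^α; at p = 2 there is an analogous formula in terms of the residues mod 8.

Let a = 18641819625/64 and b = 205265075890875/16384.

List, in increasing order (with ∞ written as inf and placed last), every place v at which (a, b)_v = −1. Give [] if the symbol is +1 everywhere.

[3, 11, 13, 17]

(a, b) ≡ (36465, 19635) mod (ℚ^×)²; places V = {2, 3, 5, 7, 11, 13, 17, ∞}.
(a,b)_∞: sgn(36465)=+, sgn(19635)=+, so +1.
(a,b)_17: α=1, u≡12; β=1, v≡8 (mod 17); (12|17)=-1, (8|17)=+1; sign (−1)^0·-1^1·+1^1 = -1.
(a,b)_11: α=3, u≡9; β=5, v≡9 (mod 11); (9|11)=+1, (9|11)=+1; sign (−1)^1·+1^5·+1^3 = -1.
(a,b)_13: α=3, u≡1; β=4, v≡6 (mod 13); (1|13)=+1, (6|13)=-1; sign (−1)^0·+1^4·-1^3 = -1.
(a,b)_2: α=-6, β=-14; u≡1, v≡3 (mod 8); ε(u)ε(v)=0·1, αω(v)=-6·1, βω(u)=-14·0; sum ≡ 0  ⇒  +1.
(a,b)_5: α=3, u≡3; β=3, v≡3 (mod 5); (3|5)=-1, (3|5)=-1; sign (−1)^0·-1^3·-1^3 = +1.
(a,b)_3: α=1, u≡2; β=1, v≡2 (mod 3); (2|3)=-1, (2|3)=-1; sign (−1)^1·-1^1·-1^1 = -1.
(a,b)_7: α=0, u≡2; β=1, v≡6 (mod 7); (2|7)=+1, (6|7)=-1; sign (−1)^0·+1^1·-1^0 = +1.
(36465, 19635 / ℚ) ramifies at {3, 11, 13, 17}: a division algebra.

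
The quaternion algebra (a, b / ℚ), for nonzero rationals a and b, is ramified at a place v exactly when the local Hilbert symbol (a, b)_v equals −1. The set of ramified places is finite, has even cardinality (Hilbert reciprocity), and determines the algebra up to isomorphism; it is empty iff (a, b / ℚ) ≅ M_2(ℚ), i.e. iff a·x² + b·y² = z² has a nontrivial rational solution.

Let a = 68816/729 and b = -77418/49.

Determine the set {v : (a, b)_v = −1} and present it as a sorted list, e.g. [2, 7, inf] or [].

(a, b) ≡ (4301, -8602) mod (ℚ^×)²; places V = {2, 3, 7, 11, 17, 23, ∞}.
(a,b)_2: α=4, β=1; u≡5, v≡3 (mod 8); ε(u)ε(v)=0·1, αω(v)=4·1, βω(u)=1·1; sum ≡ 1  ⇒  -1.
(a,b)_3: α=-6, u≡2; β=2, v≡2 (mod 3); (2|3)=-1, (2|3)=-1; sign (−1)^0·-1^2·-1^-6 = +1.
(a,b)_17: α=1, u≡16; β=1, v≡16 (mod 17); (16|17)=+1, (16|17)=+1; sign (−1)^0·+1^1·+1^1 = +1.
(a,b)_11: α=1, u≡10; β=1, v≡7 (mod 11); (10|11)=-1, (7|11)=-1; sign (−1)^1·-1^1·-1^1 = -1.
(a,b)_7: α=0, u≡6; β=-2, v≡2 (mod 7); (6|7)=-1, (2|7)=+1; sign (−1)^0·-1^-2·+1^0 = +1.
(a,b)_23: α=1, u≡3; β=1, v≡5 (mod 23); (3|23)=+1, (5|23)=-1; sign (−1)^1·+1^1·-1^1 = +1.
(a,b)_∞: sgn(4301)=+, sgn(-8602)=−, so +1.
(4301, -8602 / ℚ) ramifies at {2, 11}: a division algebra.

[2, 11]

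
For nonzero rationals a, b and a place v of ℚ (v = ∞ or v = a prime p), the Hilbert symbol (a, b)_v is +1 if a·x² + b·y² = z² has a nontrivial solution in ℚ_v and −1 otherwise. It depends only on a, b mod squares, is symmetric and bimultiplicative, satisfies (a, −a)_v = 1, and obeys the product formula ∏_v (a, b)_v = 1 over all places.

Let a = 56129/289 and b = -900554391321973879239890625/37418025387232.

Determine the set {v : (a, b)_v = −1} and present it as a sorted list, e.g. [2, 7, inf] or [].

Mod squares: a ≡ 41, b ≡ -322014. Check v ∈ {∞, 2, 3, 5, 7, 11, 17, 31, 37, 41}.
v=3: a=3^0·(≡2), b=3^1·(≡2) mod 3; (2|3)=-1, (2|3)=-1; (−1)^{0·1·1}·(-1)^1·(-1)^0 = -1.
v=5: a=5^0·(≡1), b=5^6·(≡1) mod 5; (1|5)=+1, (1|5)=+1; (−1)^{0·6·2}·(+1)^6·(+1)^0 = +1.
v=41: a=41^1·(≡8), b=41^3·(≡21) mod 41; (8|41)=+1, (21|41)=+1; (−1)^{1·3·20}·(+1)^3·(+1)^1 = +1.
v=31: a=31^0·(≡5), b=31^4·(≡8) mod 31; (5|31)=+1, (8|31)=+1; (−1)^{0·4·15}·(+1)^4·(+1)^0 = +1.
v=2: v_2(a)=0, v_2(b)=-5; units ≡ 1, 1 (mod 8); ε·ε+αω+βω = 0·0+0·0+-5·0 ≡ 0  ⇒  (a,b)_2 = +1.
v=17: a=17^-2·(≡12), b=17^-5·(≡1) mod 17; (12|17)=-1, (1|17)=+1; (−1)^{-2·-5·8}·(-1)^-5·(+1)^-2 = -1.
v=37: a=37^2·(≡10), b=37^4·(≡4) mod 37; (10|37)=+1, (4|37)=+1; (−1)^{2·4·18}·(+1)^4·(+1)^2 = +1.
v=7: a=7^0·(≡5), b=7^-7·(≡1) mod 7; (5|7)=-1, (1|7)=+1; (−1)^{0·-7·3}·(-1)^-7·(+1)^0 = -1.
v=11: a=11^0·(≡6), b=11^5·(≡6) mod 11; (6|11)=-1, (6|11)=-1; (−1)^{0·5·5}·(-1)^5·(-1)^0 = -1.
v=∞: 41 > 0 and -322014 < 0  ⇒  (a,b)_∞ = +1.
Ram(41, -322014) = {3, 7, 11, 17}; no ℚ_3-point on the conic.

[3, 7, 11, 17]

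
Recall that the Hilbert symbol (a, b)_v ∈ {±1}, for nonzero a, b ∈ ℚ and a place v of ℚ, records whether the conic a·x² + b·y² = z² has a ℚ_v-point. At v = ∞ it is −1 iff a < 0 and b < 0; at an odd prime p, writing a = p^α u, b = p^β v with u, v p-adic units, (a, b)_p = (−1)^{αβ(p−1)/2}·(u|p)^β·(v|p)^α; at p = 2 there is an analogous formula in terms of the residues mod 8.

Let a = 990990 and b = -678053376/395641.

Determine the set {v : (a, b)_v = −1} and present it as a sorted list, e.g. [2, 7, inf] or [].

Mod squares: a ≡ 910, b ≡ -6006. Check v ∈ {∞, 2, 3, 5, 7, 11, 13, 17, 37}.
v=7: a=7^1·(≡2), b=7^3·(≡3) mod 7; (2|7)=+1, (3|7)=-1; (−1)^{1·3·3}·(+1)^3·(-1)^1 = +1.
v=5: a=5^1·(≡3), b=5^0·(≡4) mod 5; (3|5)=-1, (4|5)=+1; (−1)^{1·0·2}·(-1)^0·(+1)^1 = +1.
v=13: a=13^1·(≡11), b=13^1·(≡2) mod 13; (11|13)=-1, (2|13)=-1; (−1)^{1·1·6}·(-1)^1·(-1)^1 = +1.
v=11: a=11^2·(≡6), b=11^1·(≡3) mod 11; (6|11)=-1, (3|11)=+1; (−1)^{2·1·5}·(-1)^1·(+1)^2 = -1.
v=17: a=17^0·(≡9), b=17^-2·(≡10) mod 17; (9|17)=+1, (10|17)=-1; (−1)^{0·-2·8}·(+1)^-2·(-1)^0 = +1.
v=3: a=3^2·(≡1), b=3^3·(≡2) mod 3; (1|3)=+1, (2|3)=-1; (−1)^{2·3·1}·(+1)^3·(-1)^2 = +1.
v=∞: 910 > 0 and -6006 < 0  ⇒  (a,b)_∞ = +1.
v=37: a=37^0·(≡19), b=37^-2·(≡26) mod 37; (19|37)=-1, (26|37)=+1; (−1)^{0·-2·18}·(-1)^-2·(+1)^0 = +1.
v=2: v_2(a)=1, v_2(b)=9; units ≡ 7, 5 (mod 8); ε·ε+αω+βω = 1·0+1·1+9·0 ≡ 1  ⇒  (a,b)_2 = -1.
|Ram(910, -6006)| = 2, even; anisotropic at {2, 11}.

[2, 11]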